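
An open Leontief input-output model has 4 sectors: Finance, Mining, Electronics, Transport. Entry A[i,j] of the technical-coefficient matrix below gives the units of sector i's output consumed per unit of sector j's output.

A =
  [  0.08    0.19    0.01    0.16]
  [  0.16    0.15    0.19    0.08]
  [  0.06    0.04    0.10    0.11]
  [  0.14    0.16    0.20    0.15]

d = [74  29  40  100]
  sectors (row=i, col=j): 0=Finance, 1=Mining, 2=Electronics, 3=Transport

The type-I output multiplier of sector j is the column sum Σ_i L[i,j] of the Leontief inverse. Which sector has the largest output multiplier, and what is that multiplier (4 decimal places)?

Mining (2.0646)

Form M = I − A:
  [  0.92   -0.19   -0.01   -0.16]
  [ -0.16    0.85   -0.19   -0.08]
  [ -0.06   -0.04    0.90   -0.11]
  [ -0.14   -0.16   -0.20    0.85]
Leontief inverse L = M⁻¹:
  [  1.1945    0.3253    0.1428    0.2740]
  [  0.2793    1.2949    0.3246    0.2165]
  [  0.1262    0.1190    1.1793    0.1876]
  [  0.2790    0.3253    0.3621    1.3065]
Total output x = L · d:
  x_0 = 1.1945·74 + 0.3253·29 + 0.1428·40 + 0.2740·100 = 130.9377
  x_1 = 0.2793·74 + 1.2949·29 + 0.3246·40 + 0.2165·100 = 92.8505
  x_2 = 0.1262·74 + 0.1190·29 + 1.1793·40 + 0.1876·100 = 78.7151
  x_3 = 0.2790·74 + 0.3253·29 + 0.3621·40 + 1.3065·100 = 175.2122
Output multipliers (column sums of L):
  Finance: 1.8790
  Mining: 2.0646
  Electronics: 2.0088
  Transport: 1.9844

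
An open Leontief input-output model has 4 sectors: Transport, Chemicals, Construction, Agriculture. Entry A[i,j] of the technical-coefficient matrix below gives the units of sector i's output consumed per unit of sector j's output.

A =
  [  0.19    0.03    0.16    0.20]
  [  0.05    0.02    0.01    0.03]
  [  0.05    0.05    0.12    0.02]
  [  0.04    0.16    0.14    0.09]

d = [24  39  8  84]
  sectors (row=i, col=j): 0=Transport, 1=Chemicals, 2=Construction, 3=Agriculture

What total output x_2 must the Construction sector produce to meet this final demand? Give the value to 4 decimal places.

17.5917

Form M = I − A:
  [  0.81   -0.03   -0.16   -0.20]
  [ -0.05    0.98   -0.01   -0.03]
  [ -0.05   -0.05    0.88   -0.02]
  [ -0.04   -0.16   -0.14    0.91]
Leontief inverse L = M⁻¹:
  [  1.2722    0.1003    0.2784    0.2890]
  [  0.0682    1.0322    0.0320    0.0497]
  [  0.0780    0.0688    1.1585    0.0449]
  [  0.0799    0.1965    0.1961    1.1272]
Total output x = L · d:
  x_0 = 1.2722·24 + 0.1003·39 + 0.2784·8 + 0.2890·84 = 60.9532
  x_1 = 0.0682·24 + 1.0322·39 + 0.0320·8 + 0.0497·84 = 46.3252
  x_2 = 0.0780·24 + 0.0688·39 + 1.1585·8 + 0.0449·84 = 17.5917
  x_3 = 0.0799·24 + 0.1965·39 + 0.1961·8 + 1.1272·84 = 105.8385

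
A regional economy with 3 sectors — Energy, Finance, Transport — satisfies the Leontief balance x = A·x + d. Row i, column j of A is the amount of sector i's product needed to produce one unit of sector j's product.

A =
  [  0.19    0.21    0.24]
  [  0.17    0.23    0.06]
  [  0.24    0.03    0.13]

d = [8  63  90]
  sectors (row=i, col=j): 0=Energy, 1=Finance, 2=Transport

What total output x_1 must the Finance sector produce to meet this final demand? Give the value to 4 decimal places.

Form M = I − A:
  [  0.81   -0.21   -0.24]
  [ -0.17    0.77   -0.06]
  [ -0.24   -0.03    0.87]
Leontief inverse L = M⁻¹:
  [  1.4477    0.4115    0.4277]
  [  0.3517    1.4022    0.1937]
  [  0.4115    0.1619    1.2741]
Total output x = L · d:
  x_0 = 1.4477·8 + 0.4115·63 + 0.4277·90 = 76.0008
  x_1 = 0.3517·8 + 1.4022·63 + 0.1937·90 = 108.5839
  x_2 = 0.4115·8 + 0.1619·63 + 1.2741·90 = 128.1583

108.5839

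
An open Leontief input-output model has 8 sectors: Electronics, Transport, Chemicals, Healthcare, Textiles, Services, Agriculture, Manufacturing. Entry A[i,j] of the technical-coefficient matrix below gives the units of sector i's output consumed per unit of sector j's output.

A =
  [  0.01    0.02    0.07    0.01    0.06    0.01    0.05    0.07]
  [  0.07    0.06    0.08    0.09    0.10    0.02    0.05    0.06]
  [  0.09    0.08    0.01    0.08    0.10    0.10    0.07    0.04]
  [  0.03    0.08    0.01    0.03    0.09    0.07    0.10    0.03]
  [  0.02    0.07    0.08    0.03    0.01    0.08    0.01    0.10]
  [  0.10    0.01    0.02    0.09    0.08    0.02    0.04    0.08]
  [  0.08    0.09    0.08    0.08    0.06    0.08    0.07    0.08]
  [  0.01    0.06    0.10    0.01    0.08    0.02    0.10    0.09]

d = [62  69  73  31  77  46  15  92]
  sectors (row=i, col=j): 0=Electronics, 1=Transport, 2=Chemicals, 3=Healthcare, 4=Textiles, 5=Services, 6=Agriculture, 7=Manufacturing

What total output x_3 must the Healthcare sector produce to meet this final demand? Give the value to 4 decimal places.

78.7699

Form M = I − A:
  [  0.99   -0.02   -0.07   -0.01   -0.06   -0.01   -0.05   -0.07]
  [ -0.07    0.94   -0.08   -0.09   -0.10   -0.02   -0.05   -0.06]
  [ -0.09   -0.08    0.99   -0.08   -0.10   -0.10   -0.07   -0.04]
  [ -0.03   -0.08   -0.01    0.97   -0.09   -0.07   -0.10   -0.03]
  [ -0.02   -0.07   -0.08   -0.03    0.99   -0.08   -0.01   -0.10]
  [ -0.10   -0.01   -0.02   -0.09   -0.08    0.98   -0.04   -0.08]
  [ -0.08   -0.09   -0.08   -0.08   -0.06   -0.08    0.93   -0.08]
  [ -0.01   -0.06   -0.10   -0.01   -0.08   -0.02   -0.10    0.91]
Leontief inverse L = M⁻¹:
  [  1.0395    0.0580    0.1059    0.0402    0.1010    0.0431    0.0863    0.1122]
  [  0.1172    1.1221    0.1375    0.1392    0.1700    0.0736    0.1108    0.1285]
  [  0.1419    0.1400    1.0720    0.1342    0.1726    0.1504    0.1310    0.1154]
  [  0.0748    0.1307    0.0621    1.0771    0.1474    0.1127    0.1478    0.0917]
  [  0.0611    0.1142    0.1233    0.0717    1.0696    0.1159    0.0594    0.1530]
  [  0.1326    0.0579    0.0687    0.1238    0.1343    1.0599    0.0905    0.1370]
  [  0.1398    0.1596    0.1474    0.1416    0.1458    0.1383    1.1425    0.1610]
  [  0.0592    0.1203    0.1573    0.0608    0.1459    0.0718    0.1570    1.1565]
Total output x = L · d:
  x_0 = 1.0395·62 + 0.0580·69 + 0.1059·73 + 0.0402·31 + 0.1010·77 + 0.0431·46 + 0.0863·15 + 0.1122·92 = 98.8099
  x_1 = 0.1172·62 + 1.1221·69 + 0.1375·73 + 0.1392·31 + 0.1700·77 + 0.0736·46 + 0.1108·15 + 0.1285·92 = 129.0146
  x_2 = 0.1419·62 + 0.1400·69 + 1.0720·73 + 0.1342·31 + 0.1726·77 + 0.1504·46 + 0.1310·15 + 0.1154·92 = 133.6714
  x_3 = 0.0748·62 + 0.1307·69 + 0.0621·73 + 1.0771·31 + 0.1474·77 + 0.1127·46 + 0.1478·15 + 0.0917·92 = 78.7699
  x_4 = 0.0611·62 + 0.1142·69 + 0.1233·73 + 0.0717·31 + 1.0696·77 + 0.1159·46 + 0.0594·15 + 0.1530·92 = 125.5557
  x_5 = 0.1326·62 + 0.0579·69 + 0.0687·73 + 0.1238·31 + 0.1343·77 + 1.0599·46 + 0.0905·15 + 0.1370·92 = 94.1256
  x_6 = 0.1398·62 + 0.1596·69 + 0.1474·73 + 0.1416·31 + 0.1458·77 + 0.1383·46 + 1.1425·15 + 0.1610·92 = 84.3707
  x_7 = 0.0592·62 + 0.1203·69 + 0.1573·73 + 0.0608·31 + 0.1459·77 + 0.0718·46 + 0.1570·15 + 1.1565·92 = 148.6240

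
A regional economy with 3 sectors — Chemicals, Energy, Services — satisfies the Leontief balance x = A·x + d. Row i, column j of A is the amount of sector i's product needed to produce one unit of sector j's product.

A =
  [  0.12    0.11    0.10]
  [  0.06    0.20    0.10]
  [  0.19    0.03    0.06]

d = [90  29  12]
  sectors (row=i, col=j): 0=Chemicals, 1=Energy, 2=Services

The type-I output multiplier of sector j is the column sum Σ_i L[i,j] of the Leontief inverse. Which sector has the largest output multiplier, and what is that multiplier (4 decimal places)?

Form M = I − A:
  [  0.88   -0.11   -0.10]
  [ -0.06    0.80   -0.10]
  [ -0.19   -0.03    0.94]
Leontief inverse L = M⁻¹:
  [  1.1787    0.1674    0.1432]
  [  0.1187    1.2719    0.1479]
  [  0.2420    0.0744    1.0975]
Total output x = L · d:
  x_0 = 1.1787·90 + 0.1674·29 + 0.1432·12 = 112.6573
  x_1 = 0.1187·90 + 1.2719·29 + 0.1479·12 = 49.3383
  x_2 = 0.2420·90 + 0.0744·29 + 1.0975·12 = 37.1117
Output multipliers (column sums of L):
  Chemicals: 1.5394
  Energy: 1.5137
  Services: 1.3886

Chemicals (1.5394)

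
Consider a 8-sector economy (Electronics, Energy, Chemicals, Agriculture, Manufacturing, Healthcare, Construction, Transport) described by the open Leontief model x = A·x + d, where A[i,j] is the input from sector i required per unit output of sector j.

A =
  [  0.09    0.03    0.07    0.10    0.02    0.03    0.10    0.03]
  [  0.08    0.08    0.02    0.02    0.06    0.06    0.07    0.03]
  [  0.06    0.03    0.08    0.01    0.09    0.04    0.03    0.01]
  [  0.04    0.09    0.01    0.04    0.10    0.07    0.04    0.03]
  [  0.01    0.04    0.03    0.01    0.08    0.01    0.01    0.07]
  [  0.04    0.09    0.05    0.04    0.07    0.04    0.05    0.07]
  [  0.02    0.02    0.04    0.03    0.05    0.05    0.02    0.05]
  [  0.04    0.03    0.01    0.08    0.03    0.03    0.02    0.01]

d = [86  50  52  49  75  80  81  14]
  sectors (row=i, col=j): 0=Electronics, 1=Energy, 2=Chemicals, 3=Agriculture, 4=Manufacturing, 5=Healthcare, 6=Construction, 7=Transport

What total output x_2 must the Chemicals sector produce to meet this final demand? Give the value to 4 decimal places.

Form M = I − A:
  [  0.91   -0.03   -0.07   -0.10   -0.02   -0.03   -0.10   -0.03]
  [ -0.08    0.92   -0.02   -0.02   -0.06   -0.06   -0.07   -0.03]
  [ -0.06   -0.03    0.92   -0.01   -0.09   -0.04   -0.03   -0.01]
  [ -0.04   -0.09   -0.01    0.96   -0.10   -0.07   -0.04   -0.03]
  [ -0.01   -0.04   -0.03   -0.01    0.92   -0.01   -0.01   -0.07]
  [ -0.04   -0.09   -0.05   -0.04   -0.07    0.96   -0.05   -0.07]
  [ -0.02   -0.02   -0.04   -0.03   -0.05   -0.05    0.98   -0.05]
  [ -0.04   -0.03   -0.01   -0.08   -0.03   -0.03   -0.02    0.99]
Leontief inverse L = M⁻¹:
  [  1.1261    0.0667    0.1006    0.1320    0.0669    0.0626    0.1332    0.0570]
  [  0.1127    1.1137    0.0463    0.0480    0.0988    0.0866    0.1010    0.0573]
  [  0.0856    0.0552    1.1049    0.0297    0.1252    0.0594    0.0527    0.0320]
  [  0.0699    0.1264    0.0331    1.0644    0.1416    0.0959    0.0682    0.0588]
  [  0.0264    0.0582    0.0428    0.0247    1.1040    0.0234    0.0234    0.0846]
  [  0.0731    0.1257    0.0753    0.0672    0.1132    1.0682    0.0791    0.0963]
  [  0.0390    0.0423    0.0564    0.0471    0.0778    0.0665    1.0366    0.0670]
  [  0.0592    0.0536    0.0240    0.0968    0.0569    0.0479    0.0385    1.0261]
Total output x = L · d:
  x_0 = 1.1261·86 + 0.0667·50 + 0.1006·52 + 0.1320·49 + 0.0669·75 + 0.0626·80 + 0.1332·81 + 0.0570·14 = 133.4840
  x_1 = 0.1127·86 + 1.1137·50 + 0.0463·52 + 0.0480·49 + 0.0988·75 + 0.0866·80 + 0.1010·81 + 0.0573·14 = 93.4552
  x_2 = 0.0856·86 + 0.0552·50 + 1.1049·52 + 0.0297·49 + 0.1252·75 + 0.0594·80 + 0.0527·81 + 0.0320·14 = 87.8803
  x_3 = 0.0699·86 + 0.1264·50 + 0.0331·52 + 1.0644·49 + 0.1416·75 + 0.0959·80 + 0.0682·81 + 0.0588·14 = 90.8548
  x_4 = 0.0264·86 + 0.0582·50 + 0.0428·52 + 0.0247·49 + 1.1040·75 + 0.0234·80 + 0.0234·81 + 0.0846·14 = 96.3645
  x_5 = 0.0731·86 + 0.1257·50 + 0.0753·52 + 0.0672·49 + 0.1132·75 + 1.0682·80 + 0.0791·81 + 0.0963·14 = 121.4767
  x_6 = 0.0390·86 + 0.0423·50 + 0.0564·52 + 0.0471·49 + 0.0778·75 + 0.0665·80 + 1.0366·81 + 0.0670·14 = 106.7749
  x_7 = 0.0592·86 + 0.0536·50 + 0.0240·52 + 0.0968·49 + 0.0569·75 + 0.0479·80 + 0.0385·81 + 1.0261·14 = 39.3545

87.8803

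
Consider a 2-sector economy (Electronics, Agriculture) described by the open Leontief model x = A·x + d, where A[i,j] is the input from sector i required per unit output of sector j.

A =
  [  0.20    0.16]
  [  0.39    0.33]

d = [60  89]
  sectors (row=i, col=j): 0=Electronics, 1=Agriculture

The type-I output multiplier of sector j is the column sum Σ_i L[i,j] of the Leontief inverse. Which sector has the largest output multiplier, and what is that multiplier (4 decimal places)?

Form M = I − A:
  [  0.80   -0.16]
  [ -0.39    0.67]
Leontief inverse L = M⁻¹:
  [  1.4147    0.3378]
  [  0.8235    1.6892]
Total output x = L · d:
  x_0 = 1.4147·60 + 0.3378·89 = 114.9493
  x_1 = 0.8235·60 + 1.6892·89 = 199.7466
Output multipliers (column sums of L):
  Electronics: 2.2382
  Agriculture: 2.0270

Electronics (2.2382)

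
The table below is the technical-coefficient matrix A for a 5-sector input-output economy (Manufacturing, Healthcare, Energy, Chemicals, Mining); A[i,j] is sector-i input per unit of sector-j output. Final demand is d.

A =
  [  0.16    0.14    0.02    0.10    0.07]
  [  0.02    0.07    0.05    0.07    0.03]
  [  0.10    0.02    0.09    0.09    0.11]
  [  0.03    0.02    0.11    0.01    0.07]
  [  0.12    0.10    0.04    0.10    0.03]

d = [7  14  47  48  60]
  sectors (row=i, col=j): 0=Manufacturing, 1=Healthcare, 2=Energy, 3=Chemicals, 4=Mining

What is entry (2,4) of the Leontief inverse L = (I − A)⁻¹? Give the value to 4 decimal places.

Form M = I − A:
  [  0.84   -0.14   -0.02   -0.10   -0.07]
  [ -0.02    0.93   -0.05   -0.07   -0.03]
  [ -0.10   -0.02    0.91   -0.09   -0.11]
  [ -0.03   -0.02   -0.11    0.99   -0.07]
  [ -0.12   -0.10   -0.04   -0.10    0.97]
Leontief inverse L = M⁻¹:
  [  1.2242    0.2011    0.0616    0.1549    0.1127]
  [  0.0457    1.0914    0.0746    0.0938    0.0523]
  [  0.1628    0.0681    1.1297    0.1393    0.1520]
  [  0.0681    0.0460    0.1343    1.0422    0.0968]
  [  0.1699    0.1449    0.0757    0.1420    1.0665]
Total output x = L · d:
  x_0 = 1.2242·7 + 0.2011·14 + 0.0616·47 + 0.1549·48 + 0.1127·60 = 28.4787
  x_1 = 0.0457·7 + 1.0914·14 + 0.0746·47 + 0.0938·48 + 0.0523·60 = 26.7480
  x_2 = 0.1628·7 + 0.0681·14 + 1.1297·47 + 0.1393·48 + 0.1520·60 = 71.0011
  x_3 = 0.0681·7 + 0.0460·14 + 0.1343·47 + 1.0422·48 + 0.0968·60 = 63.2631
  x_4 = 0.1699·7 + 0.1449·14 + 0.0757·47 + 0.1420·48 + 1.0665·60 = 77.5862

L[2,4] = 0.1520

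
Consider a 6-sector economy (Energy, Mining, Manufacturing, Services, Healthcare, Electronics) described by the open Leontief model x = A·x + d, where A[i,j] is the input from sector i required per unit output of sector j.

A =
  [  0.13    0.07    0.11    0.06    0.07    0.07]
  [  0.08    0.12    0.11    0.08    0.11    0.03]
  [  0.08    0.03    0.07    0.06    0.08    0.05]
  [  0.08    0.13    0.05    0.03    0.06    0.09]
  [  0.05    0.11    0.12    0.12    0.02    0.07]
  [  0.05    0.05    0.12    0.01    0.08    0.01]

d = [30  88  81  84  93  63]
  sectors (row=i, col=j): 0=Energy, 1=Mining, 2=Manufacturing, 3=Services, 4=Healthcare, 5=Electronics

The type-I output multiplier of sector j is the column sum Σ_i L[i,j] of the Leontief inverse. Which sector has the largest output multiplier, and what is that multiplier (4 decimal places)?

Manufacturing (2.0418)

Form M = I − A:
  [  0.87   -0.07   -0.11   -0.06   -0.07   -0.07]
  [ -0.08    0.88   -0.11   -0.08   -0.11   -0.03]
  [ -0.08   -0.03    0.93   -0.06   -0.08   -0.05]
  [ -0.08   -0.13   -0.05    0.97   -0.06   -0.09]
  [ -0.05   -0.11   -0.12   -0.12    0.98   -0.07]
  [ -0.05   -0.05   -0.12   -0.01   -0.08    0.99]
Leontief inverse L = M⁻¹:
  [  1.2063    0.1437    0.1989    0.1168    0.1355    0.1199]
  [  0.1578    1.2043    0.2027    0.1446    0.1787    0.0837]
  [  0.1337    0.0849    1.1340    0.1018    0.1250    0.0874]
  [  0.1439    0.1978    0.1307    1.0804    0.1199    0.1295]
  [  0.1201    0.1839    0.2003    0.1705    1.0859    0.1165]
  [  0.0963    0.0952    0.1752    0.0502    0.1200    1.0417]
Total output x = L · d:
  x_0 = 1.2063·30 + 0.1437·88 + 0.1989·81 + 0.1168·84 + 0.1355·93 + 0.1199·63 = 94.9134
  x_1 = 0.1578·30 + 1.2043·88 + 0.2027·81 + 0.1446·84 + 0.1787·93 + 0.0837·63 = 161.1611
  x_2 = 0.1337·30 + 0.0849·88 + 1.1340·81 + 0.1018·84 + 0.1250·93 + 0.0874·63 = 129.0179
  x_3 = 0.1439·30 + 0.1978·88 + 0.1307·81 + 1.0804·84 + 0.1199·93 + 0.1295·63 = 142.3680
  x_4 = 0.1201·30 + 0.1839·88 + 0.2003·81 + 0.1705·84 + 1.0859·93 + 0.1165·63 = 158.6657
  x_5 = 0.0963·30 + 0.0952·88 + 0.1752·81 + 0.0502·84 + 0.1200·93 + 1.0417·63 = 106.4675
Output multipliers (column sums of L):
  Energy: 1.8580
  Mining: 1.9099
  Manufacturing: 2.0418
  Services: 1.6643
  Healthcare: 1.7649
  Electronics: 1.5786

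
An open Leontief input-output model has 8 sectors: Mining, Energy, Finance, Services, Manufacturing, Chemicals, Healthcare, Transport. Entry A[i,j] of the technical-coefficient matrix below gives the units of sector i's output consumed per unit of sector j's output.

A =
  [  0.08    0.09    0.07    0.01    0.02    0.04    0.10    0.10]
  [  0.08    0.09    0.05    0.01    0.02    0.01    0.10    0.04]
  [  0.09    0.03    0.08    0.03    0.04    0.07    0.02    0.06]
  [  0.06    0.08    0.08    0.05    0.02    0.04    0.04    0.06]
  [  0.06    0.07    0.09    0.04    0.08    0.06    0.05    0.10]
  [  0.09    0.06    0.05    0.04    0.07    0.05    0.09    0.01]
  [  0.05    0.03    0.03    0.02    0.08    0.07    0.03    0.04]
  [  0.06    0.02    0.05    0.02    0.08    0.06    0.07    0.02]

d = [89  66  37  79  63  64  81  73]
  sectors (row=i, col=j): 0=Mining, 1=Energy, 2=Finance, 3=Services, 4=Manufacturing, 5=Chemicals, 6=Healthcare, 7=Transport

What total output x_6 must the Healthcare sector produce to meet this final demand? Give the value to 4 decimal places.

124.6612

Form M = I − A:
  [  0.92   -0.09   -0.07   -0.01   -0.02   -0.04   -0.10   -0.10]
  [ -0.08    0.91   -0.05   -0.01   -0.02   -0.01   -0.10   -0.04]
  [ -0.09   -0.03    0.92   -0.03   -0.04   -0.07   -0.02   -0.06]
  [ -0.06   -0.08   -0.08    0.95   -0.02   -0.04   -0.04   -0.06]
  [ -0.06   -0.07   -0.09   -0.04    0.92   -0.06   -0.05   -0.10]
  [ -0.09   -0.06   -0.05   -0.04   -0.07    0.95   -0.09   -0.01]
  [ -0.05   -0.03   -0.03   -0.02   -0.08   -0.07    0.97   -0.04]
  [ -0.06   -0.02   -0.05   -0.02   -0.08   -0.06   -0.07    0.98]
Leontief inverse L = M⁻¹:
  [  1.1436    0.1389    0.1214    0.0301    0.0667    0.0849    0.1578    0.1457]
  [  0.1297    1.1305    0.0902    0.0250    0.0547    0.0442    0.1454    0.0784]
  [  0.1461    0.0737    1.1277    0.0494    0.0780    0.1086    0.0694    0.1019]
  [  0.1154    0.1241    0.1265    1.0687    0.0562    0.0769    0.0886    0.1001]
  [  0.1305    0.1250    0.1511    0.0653    1.1319    0.1101    0.1117    0.1529]
  [  0.1489    0.1099    0.1006    0.0608    0.1118    1.0912    0.1425    0.0579]
  [  0.0959    0.0677    0.0701    0.0372    0.1150    0.1025    1.0717    0.0756]
  [  0.1091    0.0596    0.0929    0.0384    0.1178    0.0963    0.1124    1.0596]
Total output x = L · d:
  x_0 = 1.1436·89 + 0.1389·66 + 0.1214·37 + 0.0301·79 + 0.0667·63 + 0.0849·64 + 0.1578·81 + 0.1457·73 = 150.8670
  x_1 = 0.1297·89 + 1.1305·66 + 0.0902·37 + 0.0250·79 + 0.0547·63 + 0.0442·64 + 0.1454·81 + 0.0784·73 = 115.2392
  x_2 = 0.1461·89 + 0.0737·66 + 1.1277·37 + 0.0494·79 + 0.0780·63 + 0.1086·64 + 0.0694·81 + 0.1019·73 = 88.4108
  x_3 = 0.1154·89 + 0.1241·66 + 0.1265·37 + 1.0687·79 + 0.0562·63 + 0.0769·64 + 0.0886·81 + 0.1001·73 = 130.5163
  x_4 = 0.1305·89 + 0.1250·66 + 0.1511·37 + 0.0653·79 + 1.1319·63 + 0.1101·64 + 0.1117·81 + 0.1529·73 = 129.1799
  x_5 = 0.1489·89 + 0.1099·66 + 0.1006·37 + 0.0608·79 + 0.1118·63 + 1.0912·64 + 0.1425·81 + 0.0579·73 = 121.6813
  x_6 = 0.0959·89 + 0.0677·66 + 0.0701·37 + 0.0372·79 + 0.1150·63 + 0.1025·64 + 1.0717·81 + 0.0756·73 = 124.6612
  x_7 = 0.1091·89 + 0.0596·66 + 0.0929·37 + 0.0384·79 + 0.1178·63 + 0.0963·64 + 0.1124·81 + 1.0596·73 = 120.1523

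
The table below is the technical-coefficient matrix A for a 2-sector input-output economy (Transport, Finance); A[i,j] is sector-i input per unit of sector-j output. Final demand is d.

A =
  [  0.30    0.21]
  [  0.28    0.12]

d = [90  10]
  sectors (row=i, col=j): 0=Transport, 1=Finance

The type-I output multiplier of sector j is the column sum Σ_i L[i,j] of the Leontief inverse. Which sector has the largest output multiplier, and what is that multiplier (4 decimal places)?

Form M = I − A:
  [  0.70   -0.21]
  [ -0.28    0.88]
Leontief inverse L = M⁻¹:
  [  1.5793    0.3769]
  [  0.5025    1.2563]
Total output x = L · d:
  x_0 = 1.5793·90 + 0.3769·10 = 145.9081
  x_1 = 0.5025·90 + 1.2563·10 = 57.7889
Output multipliers (column sums of L):
  Transport: 2.0818
  Finance: 1.6332

Transport (2.0818)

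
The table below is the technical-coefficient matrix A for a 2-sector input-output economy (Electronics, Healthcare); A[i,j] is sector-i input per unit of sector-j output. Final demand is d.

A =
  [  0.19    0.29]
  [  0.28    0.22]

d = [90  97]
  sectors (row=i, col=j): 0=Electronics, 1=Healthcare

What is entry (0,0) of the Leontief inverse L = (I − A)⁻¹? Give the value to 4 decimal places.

L[0,0] = 1.4166

Form M = I − A:
  [  0.81   -0.29]
  [ -0.28    0.78]
Leontief inverse L = M⁻¹:
  [  1.4166    0.5267]
  [  0.5085    1.4711]
Total output x = L · d:
  x_0 = 1.4166·90 + 0.5267·97 = 178.5870
  x_1 = 0.5085·90 + 1.4711·97 = 188.4671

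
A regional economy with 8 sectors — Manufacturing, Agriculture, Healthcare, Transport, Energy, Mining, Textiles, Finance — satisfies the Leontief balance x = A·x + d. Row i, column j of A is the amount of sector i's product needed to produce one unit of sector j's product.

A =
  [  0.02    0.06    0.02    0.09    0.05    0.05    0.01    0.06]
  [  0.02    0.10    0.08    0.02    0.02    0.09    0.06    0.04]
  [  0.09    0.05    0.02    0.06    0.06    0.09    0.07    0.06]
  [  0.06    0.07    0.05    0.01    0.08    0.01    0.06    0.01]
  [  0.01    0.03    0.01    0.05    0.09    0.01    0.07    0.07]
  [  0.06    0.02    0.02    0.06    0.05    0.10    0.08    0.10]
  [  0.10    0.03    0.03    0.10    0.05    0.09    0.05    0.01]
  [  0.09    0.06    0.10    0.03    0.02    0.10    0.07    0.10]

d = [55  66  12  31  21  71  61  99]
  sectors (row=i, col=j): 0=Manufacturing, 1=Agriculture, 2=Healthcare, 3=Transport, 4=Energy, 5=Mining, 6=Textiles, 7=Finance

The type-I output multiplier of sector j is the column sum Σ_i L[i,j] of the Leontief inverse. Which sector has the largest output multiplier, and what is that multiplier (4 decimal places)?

Form M = I − A:
  [  0.98   -0.06   -0.02   -0.09   -0.05   -0.05   -0.01   -0.06]
  [ -0.02    0.90   -0.08   -0.02   -0.02   -0.09   -0.06   -0.04]
  [ -0.09   -0.05    0.98   -0.06   -0.06   -0.09   -0.07   -0.06]
  [ -0.06   -0.07   -0.05    0.99   -0.08   -0.01   -0.06   -0.01]
  [ -0.01   -0.03   -0.01   -0.05    0.91   -0.01   -0.07   -0.07]
  [ -0.06   -0.02   -0.02   -0.06   -0.05    0.90   -0.08   -0.10]
  [ -0.10   -0.03   -0.03   -0.10   -0.05   -0.09    0.95   -0.01]
  [ -0.09   -0.06   -0.10   -0.03   -0.02   -0.10   -0.07    0.90]
Leontief inverse L = M⁻¹:
  [  1.0544    0.0951    0.0494    0.1184    0.0835    0.0909    0.0491    0.0963]
  [  0.0662    1.1412    0.1134    0.0615    0.0577    0.1508    0.1083    0.0858]
  [  0.1383    0.0946    1.0557    0.1084    0.1061    0.1495    0.1207    0.1112]
  [  0.0904    0.1021    0.0728    1.0443    0.1127    0.0495    0.0943    0.0423]
  [  0.0441    0.0601    0.0361    0.0809    1.1228    0.0475    0.1063    0.1027]
  [  0.1129    0.0628    0.0573    0.1083    0.0954    1.1619    0.1324    0.1533]
  [  0.1416    0.0701    0.0586    0.1432    0.0947    0.1387    1.0945    0.0530]
  [  0.1528    0.1133    0.1440    0.0878    0.0707    0.1784    0.1309    1.1637]
Total output x = L · d:
  x_0 = 1.0544·55 + 0.0951·66 + 0.0494·12 + 0.1184·31 + 0.0835·21 + 0.0909·71 + 0.0491·61 + 0.0963·99 = 89.2612
  x_1 = 0.0662·55 + 1.1412·66 + 0.1134·12 + 0.0615·31 + 0.0577·21 + 0.1508·71 + 0.1083·61 + 0.0858·99 = 109.2568
  x_2 = 0.1383·55 + 0.0946·66 + 1.0557·12 + 0.1084·31 + 0.1061·21 + 0.1495·71 + 0.1207·61 + 0.1112·99 = 61.0929
  x_3 = 0.0904·55 + 0.1021·66 + 0.0728·12 + 1.0443·31 + 0.1127·21 + 0.0495·71 + 0.0943·61 + 0.0423·99 = 60.7836
  x_4 = 0.0441·55 + 0.0601·66 + 0.0361·12 + 0.0809·31 + 1.1228·21 + 0.0475·71 + 0.1063·61 + 0.1027·99 = 52.9409
  x_5 = 0.1129·55 + 0.0628·66 + 0.0573·12 + 0.1083·31 + 0.0954·21 + 1.1619·71 + 0.1324·61 + 0.1533·99 = 122.1499
  x_6 = 0.1416·55 + 0.0701·66 + 0.0586·12 + 0.1432·31 + 0.0947·21 + 0.1387·71 + 1.0945·61 + 0.0530·99 = 101.4022
  x_7 = 0.1528·55 + 0.1133·66 + 0.1440·12 + 0.0878·31 + 0.0707·21 + 0.1784·71 + 0.1309·61 + 1.1637·99 = 157.6596
Output multipliers (column sums of L):
  Manufacturing: 1.8007
  Agriculture: 1.7393
  Healthcare: 1.5872
  Transport: 1.7527
  Energy: 1.7435
  Mining: 1.9672
  Textiles: 1.8365
  Finance: 1.8083

Mining (1.9672)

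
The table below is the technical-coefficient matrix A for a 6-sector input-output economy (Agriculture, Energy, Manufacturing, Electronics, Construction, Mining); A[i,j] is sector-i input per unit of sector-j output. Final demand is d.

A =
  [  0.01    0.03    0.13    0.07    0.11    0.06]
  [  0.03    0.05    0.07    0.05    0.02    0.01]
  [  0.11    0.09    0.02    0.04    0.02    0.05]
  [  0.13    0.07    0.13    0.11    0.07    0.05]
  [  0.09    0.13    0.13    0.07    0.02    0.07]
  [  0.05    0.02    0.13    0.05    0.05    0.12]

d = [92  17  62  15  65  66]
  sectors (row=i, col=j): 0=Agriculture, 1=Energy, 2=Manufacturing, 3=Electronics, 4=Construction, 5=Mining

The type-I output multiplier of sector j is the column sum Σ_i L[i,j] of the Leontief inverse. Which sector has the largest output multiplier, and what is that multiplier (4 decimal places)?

Manufacturing (1.9935)

Form M = I − A:
  [  0.99   -0.03   -0.13   -0.07   -0.11   -0.06]
  [ -0.03    0.95   -0.07   -0.05   -0.02   -0.01]
  [ -0.11   -0.09    0.98   -0.04   -0.02   -0.05]
  [ -0.13   -0.07   -0.13    0.89   -0.07   -0.05]
  [ -0.09   -0.13   -0.13   -0.07    0.98   -0.07]
  [ -0.05   -0.02   -0.13   -0.05   -0.05    0.88]
Leontief inverse L = M⁻¹:
  [  1.0669    0.0816    0.1944    0.1139    0.1387    0.1022]
  [  0.0587    1.0755    0.1033    0.0743    0.0374    0.0293]
  [  0.1414    0.1203    1.0749    0.0746    0.0497    0.0803]
  [  0.1984    0.1319    0.2206    1.1717    0.1184    0.1035]
  [  0.1460    0.1802    0.2039    0.1205    1.0591    0.1147]
  [  0.1024    0.0646    0.1963    0.0926    0.0830    1.1671]
Total output x = L · d:
  x_0 = 1.0669·92 + 0.0816·17 + 0.1944·62 + 0.1139·15 + 0.1387·65 + 0.1022·66 = 129.0721
  x_1 = 0.0587·92 + 1.0755·17 + 0.1033·62 + 0.0743·15 + 0.0374·65 + 0.0293·66 = 35.5711
  x_2 = 0.1414·92 + 0.1203·17 + 1.0749·62 + 0.0746·15 + 0.0497·65 + 0.0803·66 = 91.3496
  x_3 = 0.1984·92 + 0.1319·17 + 0.2206·62 + 1.1717·15 + 0.1184·65 + 0.1035·66 = 66.2752
  x_4 = 0.1460·92 + 0.1802·17 + 0.2039·62 + 0.1205·15 + 1.0591·65 + 0.1147·66 = 107.3578
  x_5 = 0.1024·92 + 0.0646·17 + 0.1963·62 + 0.0926·15 + 0.0830·65 + 1.1671·66 = 106.5024
Output multipliers (column sums of L):
  Agriculture: 1.7139
  Energy: 1.6540
  Manufacturing: 1.9935
  Electronics: 1.6475
  Construction: 1.4864
  Mining: 1.5971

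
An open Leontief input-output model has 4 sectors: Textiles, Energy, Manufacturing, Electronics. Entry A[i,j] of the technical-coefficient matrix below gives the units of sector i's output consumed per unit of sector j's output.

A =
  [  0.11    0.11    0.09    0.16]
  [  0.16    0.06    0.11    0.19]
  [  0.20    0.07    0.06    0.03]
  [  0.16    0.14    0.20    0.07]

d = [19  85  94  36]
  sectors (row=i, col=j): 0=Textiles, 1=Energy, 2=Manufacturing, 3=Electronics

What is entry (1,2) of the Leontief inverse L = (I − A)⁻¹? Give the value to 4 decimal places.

L[1,2] = 0.2297

Form M = I − A:
  [  0.89   -0.11   -0.09   -0.16]
  [ -0.16    0.94   -0.11   -0.19]
  [ -0.20   -0.07    0.94   -0.03]
  [ -0.16   -0.14   -0.20    0.93]
Leontief inverse L = M⁻¹:
  [  1.2516    0.2004    0.1992    0.2627]
  [  0.3143    1.1622    0.2297    0.2989]
  [  0.3001    0.1368    1.1333    0.1161]
  [  0.3272    0.2389    0.3126    1.1904]
Total output x = L · d:
  x_0 = 1.2516·19 + 0.2004·85 + 0.1992·94 + 0.2627·36 = 68.9974
  x_1 = 0.3143·19 + 1.1622·85 + 0.2297·94 + 0.2989·36 = 137.1151
  x_2 = 0.3001·19 + 0.1368·85 + 1.1333·94 + 0.1161·36 = 128.0428
  x_3 = 0.3272·19 + 0.2389·85 + 0.3126·94 + 1.1904·36 = 98.7573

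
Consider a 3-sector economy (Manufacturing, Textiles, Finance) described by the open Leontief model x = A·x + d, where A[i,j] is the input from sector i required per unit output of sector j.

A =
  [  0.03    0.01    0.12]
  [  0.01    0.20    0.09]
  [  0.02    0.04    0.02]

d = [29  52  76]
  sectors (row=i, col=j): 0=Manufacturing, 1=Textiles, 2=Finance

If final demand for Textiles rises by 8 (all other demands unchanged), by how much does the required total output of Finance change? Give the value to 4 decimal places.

0.4133

Form M = I − A:
  [  0.97   -0.01   -0.12]
  [ -0.01    0.80   -0.09]
  [ -0.02   -0.04    0.98]
Leontief inverse L = M⁻¹:
  [  1.0338    0.0193    0.1284]
  [  0.0154    1.2561    0.1172]
  [  0.0217    0.0517    1.0278]
Total output x = L · d:
  x_0 = 1.0338·29 + 0.0193·52 + 0.1284·76 = 40.7405
  x_1 = 0.0154·29 + 1.2561·52 + 0.1172·76 = 74.6702
  x_2 = 0.0217·29 + 0.0517·52 + 1.0278·76 = 81.4302
Δx_2 = L[2,1] · Δd_1 = 0.0517 · 8 = 0.4133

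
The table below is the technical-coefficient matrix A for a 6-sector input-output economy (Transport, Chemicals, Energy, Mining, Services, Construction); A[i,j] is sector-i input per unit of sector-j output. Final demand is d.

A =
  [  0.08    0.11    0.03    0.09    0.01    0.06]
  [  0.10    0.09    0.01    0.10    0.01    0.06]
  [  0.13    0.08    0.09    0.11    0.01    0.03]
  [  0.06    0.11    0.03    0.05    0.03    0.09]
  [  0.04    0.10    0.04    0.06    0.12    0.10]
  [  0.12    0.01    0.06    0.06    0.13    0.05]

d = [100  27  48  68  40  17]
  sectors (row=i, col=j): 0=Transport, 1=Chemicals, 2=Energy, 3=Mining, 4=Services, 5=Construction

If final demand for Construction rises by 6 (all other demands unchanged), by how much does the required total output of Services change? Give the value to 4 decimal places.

0.9201

Form M = I − A:
  [  0.92   -0.11   -0.03   -0.09   -0.01   -0.06]
  [ -0.10    0.91   -0.01   -0.10   -0.01   -0.06]
  [ -0.13   -0.08    0.91   -0.11   -0.01   -0.03]
  [ -0.06   -0.11   -0.03    0.95   -0.03   -0.09]
  [ -0.04   -0.10   -0.04   -0.06    0.88   -0.10]
  [ -0.12   -0.01   -0.06   -0.06   -0.13    0.95]
Leontief inverse L = M⁻¹:
  [  1.1358    0.1637    0.0520    0.1394    0.0350    0.1006]
  [  0.1527    1.1427    0.0306    0.1468    0.0349    0.1004]
  [  0.1968    0.1474    1.1192    0.1707    0.0338    0.0768]
  [  0.1160    0.1595    0.0530    1.0985    0.0603    0.1295]
  [  0.1062    0.1633    0.0706    0.1188    1.1669    0.1533]
  [  0.1794    0.0744    0.0906    0.1156    0.1704    1.1004]
Total output x = L · d:
  x_0 = 1.1358·100 + 0.1637·27 + 0.0520·48 + 0.1394·68 + 0.0350·40 + 0.1006·17 = 133.0886
  x_1 = 0.1527·100 + 1.1427·27 + 0.0306·48 + 0.1468·68 + 0.0349·40 + 0.1004·17 = 60.6814
  x_2 = 0.1968·100 + 0.1474·27 + 1.1192·48 + 0.1707·68 + 0.0338·40 + 0.0768·17 = 91.6462
  x_3 = 0.1160·100 + 0.1595·27 + 0.0530·48 + 1.0985·68 + 0.0603·40 + 0.1295·17 = 97.7623
  x_4 = 0.1062·100 + 0.1633·27 + 0.0706·48 + 0.1188·68 + 1.1669·40 + 0.1533·17 = 75.7853
  x_5 = 0.1794·100 + 0.0744·27 + 0.0906·48 + 0.1156·68 + 0.1704·40 + 1.1004·17 = 57.6779
Δx_4 = L[4,5] · Δd_5 = 0.1533 · 6 = 0.9201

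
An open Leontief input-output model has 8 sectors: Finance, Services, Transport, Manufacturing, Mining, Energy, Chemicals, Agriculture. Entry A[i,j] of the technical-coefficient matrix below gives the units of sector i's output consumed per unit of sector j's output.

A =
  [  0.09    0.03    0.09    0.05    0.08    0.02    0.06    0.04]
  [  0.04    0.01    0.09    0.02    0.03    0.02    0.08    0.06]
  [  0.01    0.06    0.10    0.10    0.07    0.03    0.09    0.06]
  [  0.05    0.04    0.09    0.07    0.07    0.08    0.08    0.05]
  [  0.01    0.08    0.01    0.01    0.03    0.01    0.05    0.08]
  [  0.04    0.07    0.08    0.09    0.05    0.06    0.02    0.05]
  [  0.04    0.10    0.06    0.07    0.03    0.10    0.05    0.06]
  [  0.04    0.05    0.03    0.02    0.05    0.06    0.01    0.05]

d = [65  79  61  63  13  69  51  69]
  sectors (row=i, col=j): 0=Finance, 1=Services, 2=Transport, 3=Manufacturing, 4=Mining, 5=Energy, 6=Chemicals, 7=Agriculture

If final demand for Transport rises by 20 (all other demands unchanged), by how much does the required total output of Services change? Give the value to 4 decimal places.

2.6561

Form M = I − A:
  [  0.91   -0.03   -0.09   -0.05   -0.08   -0.02   -0.06   -0.04]
  [ -0.04    0.99   -0.09   -0.02   -0.03   -0.02   -0.08   -0.06]
  [ -0.01   -0.06    0.90   -0.10   -0.07   -0.03   -0.09   -0.06]
  [ -0.05   -0.04   -0.09    0.93   -0.07   -0.08   -0.08   -0.05]
  [ -0.01   -0.08   -0.01   -0.01    0.97   -0.01   -0.05   -0.08]
  [ -0.04   -0.07   -0.08   -0.09   -0.05    0.94   -0.02   -0.05]
  [ -0.04   -0.10   -0.06   -0.07   -0.03   -0.10    0.95   -0.06]
  [ -0.04   -0.05   -0.03   -0.02   -0.05   -0.06   -0.01    0.95]
Leontief inverse L = M⁻¹:
  [  1.1214    0.0757    0.1456    0.0943    0.1228    0.0564    0.1075    0.0863]
  [  0.0628    1.0475    0.1328    0.0566    0.0624    0.0516    0.1149    0.0954]
  [  0.0421    0.1130    1.1633    0.1518    0.1161    0.0771    0.1441    0.1133]
  [  0.0849    0.0945    0.1552    1.1243    0.1182    0.1264    0.1327    0.1035]
  [  0.0276    0.1045    0.0393    0.0303    1.0509    0.0325    0.0739    0.1067]
  [  0.0704    0.1127    0.1382    0.1354    0.0927    1.0979    0.0674    0.0958]
  [  0.0748    0.1476    0.1249    0.1205    0.0756    0.1438    1.0999    0.1101]
  [  0.0603    0.0781    0.0652    0.0468    0.0766    0.0828    0.0376    1.0799]
Total output x = L · d:
  x_0 = 1.1214·65 + 0.0757·79 + 0.1456·61 + 0.0943·63 + 0.1228·13 + 0.0564·69 + 0.1075·51 + 0.0863·69 = 110.6110
  x_1 = 0.0628·65 + 1.0475·79 + 0.1328·61 + 0.0566·63 + 0.0624·13 + 0.0516·69 + 0.1149·51 + 0.0954·69 = 115.3110
  x_2 = 0.0421·65 + 0.1130·79 + 1.1633·61 + 0.1518·63 + 0.1161·13 + 0.0771·69 + 0.1441·51 + 0.1133·69 = 114.1898
  x_3 = 0.0849·65 + 0.0945·79 + 0.1552·61 + 1.1243·63 + 0.1182·13 + 0.1264·69 + 0.1327·51 + 0.1035·69 = 117.4503
  x_4 = 0.0276·65 + 0.1045·79 + 0.0393·61 + 0.0303·63 + 1.0509·13 + 0.0325·69 + 0.0739·51 + 0.1067·69 = 41.3930
  x_5 = 0.0704·65 + 0.1127·79 + 0.1382·61 + 0.1354·63 + 0.0927·13 + 1.0979·69 + 0.0674·51 + 0.0958·69 = 117.4532
  x_6 = 0.0748·65 + 0.1476·79 + 0.1249·61 + 0.1205·63 + 0.0756·13 + 0.1438·69 + 1.0999·51 + 0.1101·69 = 106.3418
  x_7 = 0.0603·65 + 0.0781·79 + 0.0652·61 + 0.0468·63 + 0.0766·13 + 0.0828·69 + 0.0376·51 + 1.0799·69 = 100.1526
Δx_1 = L[1,2] · Δd_2 = 0.1328 · 20 = 2.6561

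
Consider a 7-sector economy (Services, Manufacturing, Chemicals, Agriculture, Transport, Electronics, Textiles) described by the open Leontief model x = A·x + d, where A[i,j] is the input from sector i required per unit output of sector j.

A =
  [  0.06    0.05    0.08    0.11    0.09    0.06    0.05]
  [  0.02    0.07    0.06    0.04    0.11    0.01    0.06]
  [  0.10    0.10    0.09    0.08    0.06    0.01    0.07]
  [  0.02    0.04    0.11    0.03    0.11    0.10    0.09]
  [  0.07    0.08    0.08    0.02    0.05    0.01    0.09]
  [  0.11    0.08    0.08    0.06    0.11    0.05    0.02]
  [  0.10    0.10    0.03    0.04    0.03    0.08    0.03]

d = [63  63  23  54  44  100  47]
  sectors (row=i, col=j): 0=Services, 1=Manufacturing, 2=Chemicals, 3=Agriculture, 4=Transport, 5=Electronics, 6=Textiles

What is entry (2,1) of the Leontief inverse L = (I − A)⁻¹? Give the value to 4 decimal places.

Form M = I − A:
  [  0.94   -0.05   -0.08   -0.11   -0.09   -0.06   -0.05]
  [ -0.02    0.93   -0.06   -0.04   -0.11   -0.01   -0.06]
  [ -0.10   -0.10    0.91   -0.08   -0.06   -0.01   -0.07]
  [ -0.02   -0.04   -0.11    0.97   -0.11   -0.10   -0.09]
  [ -0.07   -0.08   -0.08   -0.02    0.95   -0.01   -0.09]
  [ -0.11   -0.08   -0.08   -0.06   -0.11    0.95   -0.02]
  [ -0.10   -0.10   -0.03   -0.04   -0.03   -0.08    0.97]
Leontief inverse L = M⁻¹:
  [  1.1214    0.1178    0.1523    0.1587    0.1630    0.1012    0.1080]
  [  0.0637    1.1211    0.1086    0.0721    0.1583    0.0349    0.1026]
  [  0.1592    0.1685    1.1603    0.1318    0.1330    0.0501    0.1280]
  [  0.0887    0.1128    0.1779    1.0783    0.1779    0.1362    0.1438]
  [  0.1191    0.1358    0.1317    0.0607    1.1038    0.0395    0.1329]
  [  0.1711    0.1483    0.1528    0.1124    0.1844    1.0870    0.0790]
  [  0.1486    0.1540    0.0868    0.0835    0.0939    0.1121    1.0731]
Total output x = L · d:
  x_0 = 1.1214·63 + 0.1178·63 + 0.1523·23 + 0.1587·54 + 0.1630·44 + 0.1012·100 + 0.1080·47 = 112.5085
  x_1 = 0.0637·63 + 1.1211·63 + 0.1086·23 + 0.0721·54 + 0.1583·44 + 0.0349·100 + 0.1026·47 = 96.3068
  x_2 = 0.1592·63 + 0.1685·63 + 1.1603·23 + 0.1318·54 + 0.1330·44 + 0.0501·100 + 0.1280·47 = 71.3219
  x_3 = 0.0887·63 + 0.1128·63 + 0.1779·23 + 1.0783·54 + 0.1779·44 + 0.1362·100 + 0.1438·47 = 103.2137
  x_4 = 0.1191·63 + 0.1358·63 + 0.1317·23 + 0.0607·54 + 1.1038·44 + 0.0395·100 + 0.1329·47 = 81.1300
  x_5 = 0.1711·63 + 0.1483·63 + 0.1528·23 + 0.1124·54 + 0.1844·44 + 1.0870·100 + 0.0790·47 = 150.2423
  x_6 = 0.1486·63 + 0.1540·63 + 0.0868·23 + 0.0835·54 + 0.0939·44 + 0.1121·100 + 1.0731·47 = 91.3433

L[2,1] = 0.1685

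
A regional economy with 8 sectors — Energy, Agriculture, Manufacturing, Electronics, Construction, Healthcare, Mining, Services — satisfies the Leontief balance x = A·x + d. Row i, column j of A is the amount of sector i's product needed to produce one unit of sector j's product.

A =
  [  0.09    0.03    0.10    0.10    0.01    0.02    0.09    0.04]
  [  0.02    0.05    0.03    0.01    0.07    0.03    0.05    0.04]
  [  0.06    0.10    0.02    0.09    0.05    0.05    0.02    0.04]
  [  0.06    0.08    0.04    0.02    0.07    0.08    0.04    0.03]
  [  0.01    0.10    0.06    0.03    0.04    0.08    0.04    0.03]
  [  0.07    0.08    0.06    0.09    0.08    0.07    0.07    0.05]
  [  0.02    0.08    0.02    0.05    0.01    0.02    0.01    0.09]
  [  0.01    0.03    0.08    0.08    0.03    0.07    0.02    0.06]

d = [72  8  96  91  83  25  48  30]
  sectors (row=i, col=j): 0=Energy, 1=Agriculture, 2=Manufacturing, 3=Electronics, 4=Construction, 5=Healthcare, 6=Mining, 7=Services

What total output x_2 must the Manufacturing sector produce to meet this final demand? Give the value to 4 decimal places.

134.8916

Form M = I − A:
  [  0.91   -0.03   -0.10   -0.10   -0.01   -0.02   -0.09   -0.04]
  [ -0.02    0.95   -0.03   -0.01   -0.07   -0.03   -0.05   -0.04]
  [ -0.06   -0.10    0.98   -0.09   -0.05   -0.05   -0.02   -0.04]
  [ -0.06   -0.08   -0.04    0.98   -0.07   -0.08   -0.04   -0.03]
  [ -0.01   -0.10   -0.06   -0.03    0.96   -0.08   -0.04   -0.03]
  [ -0.07   -0.08   -0.06   -0.09   -0.08    0.93   -0.07   -0.05]
  [ -0.02   -0.08   -0.02   -0.05   -0.01   -0.02    0.99   -0.09]
  [ -0.01   -0.03   -0.08   -0.08   -0.03   -0.07   -0.02    0.94]
Leontief inverse L = M⁻¹:
  [  1.1284    0.0854    0.1391    0.1484    0.0448    0.0597    0.1233    0.0787]
  [  0.0374    1.0850    0.0543    0.0366    0.0924    0.0561    0.0698    0.0639]
  [  0.0911    0.1482    1.0571    0.1272    0.0863    0.0885    0.0534    0.0718]
  [  0.0902    0.1292    0.0766    1.0607    0.1041    0.1167    0.0729    0.0630]
  [  0.0362    0.1464    0.0899    0.0652    1.0743    0.1144    0.0679    0.0605]
  [  0.1108    0.1469    0.1079    0.1429    0.1254    1.1208    0.1117    0.0944]
  [  0.0384    0.1104    0.0457    0.0764    0.0346    0.0470    1.0302    0.1129]
  [  0.0389    0.0771    0.1116    0.1182    0.0640    0.1080    0.0467    1.0895]
Total output x = L · d:
  x_0 = 1.1284·72 + 0.0854·8 + 0.1391·96 + 0.1484·91 + 0.0448·83 + 0.0597·25 + 0.1233·48 + 0.0787·30 = 122.2753
  x_1 = 0.0374·72 + 1.0850·8 + 0.0543·96 + 0.0366·91 + 0.0924·83 + 0.0561·25 + 0.0698·48 + 0.0639·30 = 34.2501
  x_2 = 0.0911·72 + 0.1482·8 + 1.0571·96 + 0.1272·91 + 0.0863·83 + 0.0885·25 + 0.0534·48 + 0.0718·30 = 134.8916
  x_3 = 0.0902·72 + 0.1292·8 + 0.0766·96 + 1.0607·91 + 0.1041·83 + 0.1167·25 + 0.0729·48 + 0.0630·30 = 128.3614
  x_4 = 0.0362·72 + 0.1464·8 + 0.0899·96 + 0.0652·91 + 1.0743·83 + 0.1144·25 + 0.0679·48 + 0.0605·30 = 115.4506
  x_5 = 0.1108·72 + 0.1469·8 + 0.1079·96 + 0.1429·91 + 0.1254·83 + 1.1208·25 + 0.1117·48 + 0.0944·30 = 79.1426
  x_6 = 0.0384·72 + 0.1104·8 + 0.0457·96 + 0.0764·91 + 0.0346·83 + 0.0470·25 + 1.0302·48 + 0.1129·30 = 71.8612
  x_7 = 0.0389·72 + 0.0771·8 + 0.1116·96 + 0.1182·91 + 0.0640·83 + 0.1080·25 + 0.0467·48 + 1.0895·30 = 67.8205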